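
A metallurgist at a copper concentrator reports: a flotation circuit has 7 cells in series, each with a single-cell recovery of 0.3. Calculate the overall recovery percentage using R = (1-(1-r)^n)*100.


91.7646%

Complement of single-cell recovery:
1 - r = 1 - 0.3 = 0.7
Raise to power n:
(1 - r)^7 = 0.7^7 = 0.0823543
Overall recovery:
R = (1 - 0.0823543) * 100
= 91.7646%


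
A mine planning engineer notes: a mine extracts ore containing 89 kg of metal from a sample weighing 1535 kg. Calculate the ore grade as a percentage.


Ore grade = (metal mass / ore mass) * 100
= (89 / 1535) * 100
= 0.05798045603 * 100
= 5.798%

5.798%


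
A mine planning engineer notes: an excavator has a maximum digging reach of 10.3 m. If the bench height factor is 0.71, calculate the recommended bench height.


7.313 m

Bench height = reach * factor
= 10.3 * 0.71
= 7.313 m


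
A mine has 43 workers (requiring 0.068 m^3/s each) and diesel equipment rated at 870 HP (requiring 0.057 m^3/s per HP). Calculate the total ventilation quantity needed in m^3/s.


Airflow for workers:
Q_people = 43 * 0.068 = 2.924 m^3/s
Airflow for diesel equipment:
Q_diesel = 870 * 0.057 = 49.59 m^3/s
Total ventilation:
Q_total = 2.924 + 49.59
= 52.514 m^3/s

52.514 m^3/s


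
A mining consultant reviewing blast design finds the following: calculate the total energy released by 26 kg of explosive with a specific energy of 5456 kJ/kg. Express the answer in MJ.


141.856 MJ

Energy = mass * specific_energy / 1000
= 26 * 5456 / 1000
= 141856 / 1000
= 141.856 MJ


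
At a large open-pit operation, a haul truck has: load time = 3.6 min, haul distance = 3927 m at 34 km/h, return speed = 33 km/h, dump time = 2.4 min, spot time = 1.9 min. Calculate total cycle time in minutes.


Convert haul speed to m/min: 34 * 1000/60 = 566.6666667 m/min
Haul time = 3927 / 566.6666667 = 6.93 min
Convert return speed to m/min: 33 * 1000/60 = 550 m/min
Return time = 3927 / 550 = 7.14 min
Total cycle time:
= 3.6 + 6.93 + 2.4 + 7.14 + 1.9
= 21.97 min

21.97 min


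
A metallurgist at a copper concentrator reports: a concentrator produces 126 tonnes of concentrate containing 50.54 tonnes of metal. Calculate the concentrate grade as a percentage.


40.1111%

Grade = (metal in concentrate / concentrate mass) * 100
= (50.54 / 126) * 100
= 0.4011111111 * 100
= 40.1111%


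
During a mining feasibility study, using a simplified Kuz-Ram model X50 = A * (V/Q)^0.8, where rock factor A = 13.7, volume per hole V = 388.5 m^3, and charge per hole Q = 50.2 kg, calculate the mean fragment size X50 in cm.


Compute V/Q:
V/Q = 388.5 / 50.2 = 7.739043825
Raise to the power 0.8:
(V/Q)^0.8 = 7.739043825^0.8 = 5.139842898
Multiply by A:
X50 = 13.7 * 5.139842898
= 70.4158 cm

70.4158 cm


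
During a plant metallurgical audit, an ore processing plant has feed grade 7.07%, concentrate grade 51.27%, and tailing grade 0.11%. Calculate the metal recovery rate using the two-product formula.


98.6558%

Using the two-product formula:
R = 100 * c * (f - t) / (f * (c - t))
Numerator = 100 * 51.27 * (7.07 - 0.11)
= 100 * 51.27 * 6.96
= 35683.92
Denominator = 7.07 * (51.27 - 0.11)
= 7.07 * 51.16
= 361.7012
R = 35683.92 / 361.7012
= 98.6558%


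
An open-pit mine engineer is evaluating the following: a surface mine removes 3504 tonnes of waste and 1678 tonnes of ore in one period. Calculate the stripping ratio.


2.0882

Stripping ratio = waste tonnage / ore tonnage
= 3504 / 1678
= 2.0882


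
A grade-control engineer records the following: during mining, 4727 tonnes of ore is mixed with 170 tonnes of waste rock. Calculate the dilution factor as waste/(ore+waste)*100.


3.4715%

Total material = ore + waste
= 4727 + 170 = 4897 tonnes
Dilution = waste / total * 100
= 170 / 4897 * 100
= 0.03471513171 * 100
= 3.4715%


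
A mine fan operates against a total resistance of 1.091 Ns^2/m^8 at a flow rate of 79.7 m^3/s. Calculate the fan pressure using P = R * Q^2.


Compute Q^2:
Q^2 = 79.7^2 = 6352.09
Compute pressure:
P = R * Q^2 = 1.091 * 6352.09
= 6930.1302 Pa

6930.1302 Pa


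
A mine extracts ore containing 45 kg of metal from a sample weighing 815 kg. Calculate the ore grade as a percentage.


Ore grade = (metal mass / ore mass) * 100
= (45 / 815) * 100
= 0.05521472393 * 100
= 5.5215%

5.5215%


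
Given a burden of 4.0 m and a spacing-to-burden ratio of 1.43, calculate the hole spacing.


5.72 m

Spacing = burden * ratio
= 4.0 * 1.43
= 5.72 m


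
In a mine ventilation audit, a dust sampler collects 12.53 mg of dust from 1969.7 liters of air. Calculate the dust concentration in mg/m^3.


Convert liters to m^3: 1 m^3 = 1000 L
Concentration = mass / volume * 1000
= 12.53 / 1969.7 * 1000
= 0.006361374829 * 1000
= 6.3614 mg/m^3

6.3614 mg/m^3


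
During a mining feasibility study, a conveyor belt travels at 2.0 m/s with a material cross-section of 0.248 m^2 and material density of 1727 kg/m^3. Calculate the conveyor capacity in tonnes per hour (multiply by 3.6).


3083.7312 t/h

Volumetric flow = speed * area
= 2.0 * 0.248 = 0.496 m^3/s
Mass flow = volumetric * density
= 0.496 * 1727 = 856.592 kg/s
Convert to t/h: multiply by 3.6
Capacity = 856.592 * 3.6
= 3083.7312 t/h


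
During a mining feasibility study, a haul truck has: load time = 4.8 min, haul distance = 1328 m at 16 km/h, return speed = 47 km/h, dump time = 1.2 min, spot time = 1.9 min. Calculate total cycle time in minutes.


Convert haul speed to m/min: 16 * 1000/60 = 266.6666667 m/min
Haul time = 1328 / 266.6666667 = 4.98 min
Convert return speed to m/min: 47 * 1000/60 = 783.3333333 m/min
Return time = 1328 / 783.3333333 = 1.695319149 min
Total cycle time:
= 4.8 + 4.98 + 1.2 + 1.695319149 + 1.9
= 14.5753 min

14.5753 min


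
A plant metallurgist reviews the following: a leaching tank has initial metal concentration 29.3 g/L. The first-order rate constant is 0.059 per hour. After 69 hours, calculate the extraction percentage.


Compute the exponent:
-k * t = -0.059 * 69 = -4.071
Remaining concentration:
C = 29.3 * exp(-4.071)
= 29.3 * 0.01706031965
= 0.4998673659 g/L
Extracted = 29.3 - 0.4998673659 = 28.80013263 g/L
Extraction % = 28.80013263 / 29.3 * 100
= 98.294%

98.294%


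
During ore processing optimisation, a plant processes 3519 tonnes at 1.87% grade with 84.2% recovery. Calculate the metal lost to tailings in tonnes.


Total metal in feed:
= 3519 * 1.87 / 100 = 65.8053 tonnes
Metal recovered:
= 65.8053 * 84.2 / 100 = 55.4080626 tonnes
Metal lost to tailings:
= 65.8053 - 55.4080626
= 10.3972 tonnes

10.3972 tonnes


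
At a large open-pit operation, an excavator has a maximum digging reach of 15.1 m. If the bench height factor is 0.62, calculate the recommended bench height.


9.362 m

Bench height = reach * factor
= 15.1 * 0.62
= 9.362 m


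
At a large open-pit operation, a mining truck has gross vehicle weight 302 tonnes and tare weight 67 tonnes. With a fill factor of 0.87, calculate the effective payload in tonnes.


Maximum payload = gross - tare
= 302 - 67 = 235 tonnes
Effective payload = max payload * fill factor
= 235 * 0.87
= 204.45 tonnes

204.45 tonnes


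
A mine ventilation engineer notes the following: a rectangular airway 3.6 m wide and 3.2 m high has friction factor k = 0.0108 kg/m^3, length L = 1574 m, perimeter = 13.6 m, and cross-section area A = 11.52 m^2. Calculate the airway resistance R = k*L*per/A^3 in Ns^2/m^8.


Compute the numerator:
k * L * per = 0.0108 * 1574 * 13.6
= 231.18912
Compute the denominator:
A^3 = 11.52^3 = 1528.823808
Resistance:
R = 231.18912 / 1528.823808
= 0.1512 Ns^2/m^8

0.1512 Ns^2/m^8


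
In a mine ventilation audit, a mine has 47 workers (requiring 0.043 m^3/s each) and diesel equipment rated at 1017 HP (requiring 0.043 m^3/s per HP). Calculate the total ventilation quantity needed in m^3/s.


45.752 m^3/s

Airflow for workers:
Q_people = 47 * 0.043 = 2.021 m^3/s
Airflow for diesel equipment:
Q_diesel = 1017 * 0.043 = 43.731 m^3/s
Total ventilation:
Q_total = 2.021 + 43.731
= 45.752 m^3/s


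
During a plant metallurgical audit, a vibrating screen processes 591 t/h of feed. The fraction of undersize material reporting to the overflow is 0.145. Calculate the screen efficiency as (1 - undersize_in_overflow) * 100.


85.5%

Screen efficiency = (1 - fraction of undersize in overflow) * 100
= (1 - 0.145) * 100
= 0.855 * 100
= 85.5%


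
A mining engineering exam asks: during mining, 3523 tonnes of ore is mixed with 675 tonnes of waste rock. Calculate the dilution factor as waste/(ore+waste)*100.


Total material = ore + waste
= 3523 + 675 = 4198 tonnes
Dilution = waste / total * 100
= 675 / 4198 * 100
= 0.1607908528 * 100
= 16.0791%

16.0791%


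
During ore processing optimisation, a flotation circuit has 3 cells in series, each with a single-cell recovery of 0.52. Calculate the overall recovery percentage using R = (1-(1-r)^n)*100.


88.9408%

Complement of single-cell recovery:
1 - r = 1 - 0.52 = 0.48
Raise to power n:
(1 - r)^3 = 0.48^3 = 0.110592
Overall recovery:
R = (1 - 0.110592) * 100
= 88.9408%


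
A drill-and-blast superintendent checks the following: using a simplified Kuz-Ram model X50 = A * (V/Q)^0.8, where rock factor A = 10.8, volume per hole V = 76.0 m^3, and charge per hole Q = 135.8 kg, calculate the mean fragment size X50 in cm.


6.7882 cm

Compute V/Q:
V/Q = 76.0 / 135.8 = 0.559646539
Raise to the power 0.8:
(V/Q)^0.8 = 0.559646539^0.8 = 0.6285373033
Multiply by A:
X50 = 10.8 * 0.6285373033
= 6.7882 cm


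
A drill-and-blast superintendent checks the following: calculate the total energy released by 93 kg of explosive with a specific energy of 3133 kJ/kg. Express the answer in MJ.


Energy = mass * specific_energy / 1000
= 93 * 3133 / 1000
= 291369 / 1000
= 291.369 MJ

291.369 MJ


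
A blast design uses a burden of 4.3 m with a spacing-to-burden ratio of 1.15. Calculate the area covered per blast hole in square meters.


First, find the spacing:
Spacing = burden * ratio = 4.3 * 1.15
= 4.945 m
Then, calculate the area:
Area = burden * spacing = 4.3 * 4.945
= 21.2635 m^2

21.2635 m^2


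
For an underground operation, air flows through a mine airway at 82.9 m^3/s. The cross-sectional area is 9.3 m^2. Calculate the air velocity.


8.914 m/s

Velocity = flow rate / cross-sectional area
= 82.9 / 9.3
= 8.914 m/s


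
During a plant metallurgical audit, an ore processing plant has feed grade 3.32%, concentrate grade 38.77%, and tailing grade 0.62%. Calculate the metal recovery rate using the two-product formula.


82.647%

Using the two-product formula:
R = 100 * c * (f - t) / (f * (c - t))
Numerator = 100 * 38.77 * (3.32 - 0.62)
= 100 * 38.77 * 2.7
= 10467.9
Denominator = 3.32 * (38.77 - 0.62)
= 3.32 * 38.15
= 126.658
R = 10467.9 / 126.658
= 82.647%


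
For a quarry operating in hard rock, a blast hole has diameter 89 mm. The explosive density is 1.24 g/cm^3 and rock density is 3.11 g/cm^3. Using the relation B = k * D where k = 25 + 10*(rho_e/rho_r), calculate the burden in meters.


2.5799 m

First, compute k:
rho_e / rho_r = 1.24 / 3.11 = 0.3987138264
k = 25 + 10 * 0.3987138264 = 28.98713826
Then, compute burden:
B = k * D / 1000 = 28.98713826 * 89 / 1000
= 2579.855305 / 1000
= 2.5799 m


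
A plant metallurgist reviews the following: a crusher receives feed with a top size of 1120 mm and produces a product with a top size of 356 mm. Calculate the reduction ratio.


3.1461

Reduction ratio = feed size / product size
= 1120 / 356
= 3.1461


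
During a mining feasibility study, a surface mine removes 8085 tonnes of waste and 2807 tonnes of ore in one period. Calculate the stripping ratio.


2.8803

Stripping ratio = waste tonnage / ore tonnage
= 8085 / 2807
= 2.8803


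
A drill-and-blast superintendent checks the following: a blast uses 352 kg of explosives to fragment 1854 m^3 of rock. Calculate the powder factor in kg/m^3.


0.1899 kg/m^3

Powder factor = explosive mass / rock volume
= 352 / 1854
= 0.1899 kg/m^3


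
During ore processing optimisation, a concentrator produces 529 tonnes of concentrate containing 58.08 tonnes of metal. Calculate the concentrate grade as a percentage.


10.9792%

Grade = (metal in concentrate / concentrate mass) * 100
= (58.08 / 529) * 100
= 0.1097920605 * 100
= 10.9792%


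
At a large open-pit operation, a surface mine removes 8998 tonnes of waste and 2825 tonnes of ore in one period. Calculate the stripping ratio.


3.1851

Stripping ratio = waste tonnage / ore tonnage
= 8998 / 2825
= 3.1851


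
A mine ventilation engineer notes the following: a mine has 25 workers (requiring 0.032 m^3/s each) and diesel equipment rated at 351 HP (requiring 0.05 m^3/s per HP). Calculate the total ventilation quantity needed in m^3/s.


18.35 m^3/s

Airflow for workers:
Q_people = 25 * 0.032 = 0.8 m^3/s
Airflow for diesel equipment:
Q_diesel = 351 * 0.05 = 17.55 m^3/s
Total ventilation:
Q_total = 0.8 + 17.55
= 18.35 m^3/s


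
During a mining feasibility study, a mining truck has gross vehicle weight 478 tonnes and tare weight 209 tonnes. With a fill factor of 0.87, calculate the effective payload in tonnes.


234.03 tonnes

Maximum payload = gross - tare
= 478 - 209 = 269 tonnes
Effective payload = max payload * fill factor
= 269 * 0.87
= 234.03 tonnes


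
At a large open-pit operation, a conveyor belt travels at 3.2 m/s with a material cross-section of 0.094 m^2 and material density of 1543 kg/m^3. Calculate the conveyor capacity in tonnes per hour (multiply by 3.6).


Volumetric flow = speed * area
= 3.2 * 0.094 = 0.3008 m^3/s
Mass flow = volumetric * density
= 0.3008 * 1543 = 464.1344 kg/s
Convert to t/h: multiply by 3.6
Capacity = 464.1344 * 3.6
= 1670.8838 t/h

1670.8838 t/h


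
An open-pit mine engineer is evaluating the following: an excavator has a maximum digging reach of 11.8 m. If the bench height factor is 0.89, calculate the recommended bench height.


10.502 m

Bench height = reach * factor
= 11.8 * 0.89
= 10.502 m


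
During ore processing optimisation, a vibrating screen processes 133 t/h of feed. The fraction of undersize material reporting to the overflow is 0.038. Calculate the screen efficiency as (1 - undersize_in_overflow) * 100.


Screen efficiency = (1 - fraction of undersize in overflow) * 100
= (1 - 0.038) * 100
= 0.962 * 100
= 96.2%

96.2%


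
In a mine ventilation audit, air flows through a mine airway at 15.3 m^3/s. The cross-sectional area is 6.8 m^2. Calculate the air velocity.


2.25 m/s

Velocity = flow rate / cross-sectional area
= 15.3 / 6.8
= 2.25 m/s


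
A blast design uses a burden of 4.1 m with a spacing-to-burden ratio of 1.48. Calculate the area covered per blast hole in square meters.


24.8788 m^2

First, find the spacing:
Spacing = burden * ratio = 4.1 * 1.48
= 6.068 m
Then, calculate the area:
Area = burden * spacing = 4.1 * 6.068
= 24.8788 m^2


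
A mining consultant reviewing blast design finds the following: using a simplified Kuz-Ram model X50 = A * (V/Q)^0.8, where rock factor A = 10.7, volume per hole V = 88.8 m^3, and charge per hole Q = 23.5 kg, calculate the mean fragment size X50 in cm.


30.9927 cm

Compute V/Q:
V/Q = 88.8 / 23.5 = 3.778723404
Raise to the power 0.8:
(V/Q)^0.8 = 3.778723404^0.8 = 2.896517007
Multiply by A:
X50 = 10.7 * 2.896517007
= 30.9927 cm


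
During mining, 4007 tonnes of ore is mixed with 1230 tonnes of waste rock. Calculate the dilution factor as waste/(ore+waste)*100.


Total material = ore + waste
= 4007 + 1230 = 5237 tonnes
Dilution = waste / total * 100
= 1230 / 5237 * 100
= 0.2348672904 * 100
= 23.4867%

23.4867%


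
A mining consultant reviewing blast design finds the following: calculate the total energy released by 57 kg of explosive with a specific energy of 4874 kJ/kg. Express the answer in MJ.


277.818 MJ

Energy = mass * specific_energy / 1000
= 57 * 4874 / 1000
= 277818 / 1000
= 277.818 MJ


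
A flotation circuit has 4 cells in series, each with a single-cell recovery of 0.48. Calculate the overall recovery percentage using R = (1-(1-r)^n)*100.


Complement of single-cell recovery:
1 - r = 1 - 0.48 = 0.52
Raise to power n:
(1 - r)^4 = 0.52^4 = 0.07311616
Overall recovery:
R = (1 - 0.07311616) * 100
= 92.6884%

92.6884%


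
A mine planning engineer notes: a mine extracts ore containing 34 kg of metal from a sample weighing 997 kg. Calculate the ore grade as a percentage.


Ore grade = (metal mass / ore mass) * 100
= (34 / 997) * 100
= 0.03410230692 * 100
= 3.4102%

3.4102%


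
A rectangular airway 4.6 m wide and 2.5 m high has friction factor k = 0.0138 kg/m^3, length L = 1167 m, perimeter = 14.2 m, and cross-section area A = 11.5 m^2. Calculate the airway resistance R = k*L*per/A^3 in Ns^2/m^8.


Compute the numerator:
k * L * per = 0.0138 * 1167 * 14.2
= 228.68532
Compute the denominator:
A^3 = 11.5^3 = 1520.875
Resistance:
R = 228.68532 / 1520.875
= 0.1504 Ns^2/m^8

0.1504 Ns^2/m^8


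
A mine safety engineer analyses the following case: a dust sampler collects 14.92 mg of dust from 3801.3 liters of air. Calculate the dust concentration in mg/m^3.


3.925 mg/m^3

Convert liters to m^3: 1 m^3 = 1000 L
Concentration = mass / volume * 1000
= 14.92 / 3801.3 * 1000
= 0.003924973036 * 1000
= 3.925 mg/m^3


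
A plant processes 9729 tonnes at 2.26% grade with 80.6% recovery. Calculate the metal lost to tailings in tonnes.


Total metal in feed:
= 9729 * 2.26 / 100 = 219.8754 tonnes
Metal recovered:
= 219.8754 * 80.6 / 100 = 177.2195724 tonnes
Metal lost to tailings:
= 219.8754 - 177.2195724
= 42.6558 tonnes

42.6558 tonnes


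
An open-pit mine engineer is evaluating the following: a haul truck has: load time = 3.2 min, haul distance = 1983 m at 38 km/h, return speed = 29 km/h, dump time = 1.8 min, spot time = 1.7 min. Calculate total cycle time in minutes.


13.9338 min

Convert haul speed to m/min: 38 * 1000/60 = 633.3333333 m/min
Haul time = 1983 / 633.3333333 = 3.131052632 min
Convert return speed to m/min: 29 * 1000/60 = 483.3333333 m/min
Return time = 1983 / 483.3333333 = 4.102758621 min
Total cycle time:
= 3.2 + 3.131052632 + 1.8 + 4.102758621 + 1.7
= 13.9338 min


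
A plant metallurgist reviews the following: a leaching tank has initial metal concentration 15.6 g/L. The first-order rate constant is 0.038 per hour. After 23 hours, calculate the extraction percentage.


Compute the exponent:
-k * t = -0.038 * 23 = -0.874
Remaining concentration:
C = 15.6 * exp(-0.874)
= 15.6 * 0.4172790902
= 6.509553807 g/L
Extracted = 15.6 - 6.509553807 = 9.090446193 g/L
Extraction % = 9.090446193 / 15.6 * 100
= 58.2721%

58.2721%


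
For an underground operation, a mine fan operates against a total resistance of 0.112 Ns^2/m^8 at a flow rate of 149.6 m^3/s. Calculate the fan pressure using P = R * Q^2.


Compute Q^2:
Q^2 = 149.6^2 = 22380.16
Compute pressure:
P = R * Q^2 = 0.112 * 22380.16
= 2506.5779 Pa

2506.5779 Pa


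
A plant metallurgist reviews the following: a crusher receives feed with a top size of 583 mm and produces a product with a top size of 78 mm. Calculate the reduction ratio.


Reduction ratio = feed size / product size
= 583 / 78
= 7.4744

7.4744


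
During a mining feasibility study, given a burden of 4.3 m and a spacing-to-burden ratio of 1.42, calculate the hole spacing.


6.106 m

Spacing = burden * ratio
= 4.3 * 1.42
= 6.106 m


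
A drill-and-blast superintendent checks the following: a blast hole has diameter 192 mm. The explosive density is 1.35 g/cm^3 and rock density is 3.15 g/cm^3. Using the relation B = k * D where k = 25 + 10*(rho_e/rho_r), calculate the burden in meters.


5.6229 m

First, compute k:
rho_e / rho_r = 1.35 / 3.15 = 0.4285714286
k = 25 + 10 * 0.4285714286 = 29.28571429
Then, compute burden:
B = k * D / 1000 = 29.28571429 * 192 / 1000
= 5622.857143 / 1000
= 5.6229 m


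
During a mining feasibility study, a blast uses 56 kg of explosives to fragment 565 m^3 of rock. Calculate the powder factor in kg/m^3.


Powder factor = explosive mass / rock volume
= 56 / 565
= 0.0991 kg/m^3

0.0991 kg/m^3


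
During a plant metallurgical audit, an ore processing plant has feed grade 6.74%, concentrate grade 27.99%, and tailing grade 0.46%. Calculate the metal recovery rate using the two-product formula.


Using the two-product formula:
R = 100 * c * (f - t) / (f * (c - t))
Numerator = 100 * 27.99 * (6.74 - 0.46)
= 100 * 27.99 * 6.28
= 17577.72
Denominator = 6.74 * (27.99 - 0.46)
= 6.74 * 27.53
= 185.5522
R = 17577.72 / 185.5522
= 94.7319%

94.7319%


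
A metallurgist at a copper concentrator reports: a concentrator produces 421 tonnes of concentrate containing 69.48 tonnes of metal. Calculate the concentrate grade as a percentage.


Grade = (metal in concentrate / concentrate mass) * 100
= (69.48 / 421) * 100
= 0.1650356295 * 100
= 16.5036%

16.5036%


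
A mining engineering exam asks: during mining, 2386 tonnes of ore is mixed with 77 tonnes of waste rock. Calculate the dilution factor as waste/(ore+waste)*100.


Total material = ore + waste
= 2386 + 77 = 2463 tonnes
Dilution = waste / total * 100
= 77 / 2463 * 100
= 0.03126268778 * 100
= 3.1263%

3.1263%


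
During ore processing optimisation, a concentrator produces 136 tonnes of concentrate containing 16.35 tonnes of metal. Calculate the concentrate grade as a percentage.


Grade = (metal in concentrate / concentrate mass) * 100
= (16.35 / 136) * 100
= 0.1202205882 * 100
= 12.0221%

12.0221%


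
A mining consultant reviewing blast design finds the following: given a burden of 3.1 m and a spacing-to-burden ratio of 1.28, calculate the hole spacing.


Spacing = burden * ratio
= 3.1 * 1.28
= 3.968 m

3.968 m


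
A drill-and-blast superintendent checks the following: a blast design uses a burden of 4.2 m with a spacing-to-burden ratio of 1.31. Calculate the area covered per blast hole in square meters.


First, find the spacing:
Spacing = burden * ratio = 4.2 * 1.31
= 5.502 m
Then, calculate the area:
Area = burden * spacing = 4.2 * 5.502
= 23.1084 m^2

23.1084 m^2


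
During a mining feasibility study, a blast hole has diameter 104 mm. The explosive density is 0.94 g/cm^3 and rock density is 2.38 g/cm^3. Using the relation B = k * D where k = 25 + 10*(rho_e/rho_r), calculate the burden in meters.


3.0108 m

First, compute k:
rho_e / rho_r = 0.94 / 2.38 = 0.3949579832
k = 25 + 10 * 0.3949579832 = 28.94957983
Then, compute burden:
B = k * D / 1000 = 28.94957983 * 104 / 1000
= 3010.756303 / 1000
= 3.0108 m


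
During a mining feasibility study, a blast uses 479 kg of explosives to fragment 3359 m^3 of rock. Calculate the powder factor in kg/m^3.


Powder factor = explosive mass / rock volume
= 479 / 3359
= 0.1426 kg/m^3

0.1426 kg/m^3


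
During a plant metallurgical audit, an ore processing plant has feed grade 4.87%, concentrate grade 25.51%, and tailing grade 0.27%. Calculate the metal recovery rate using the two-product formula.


Using the two-product formula:
R = 100 * c * (f - t) / (f * (c - t))
Numerator = 100 * 25.51 * (4.87 - 0.27)
= 100 * 25.51 * 4.6
= 11734.6
Denominator = 4.87 * (25.51 - 0.27)
= 4.87 * 25.24
= 122.9188
R = 11734.6 / 122.9188
= 95.4663%

95.4663%


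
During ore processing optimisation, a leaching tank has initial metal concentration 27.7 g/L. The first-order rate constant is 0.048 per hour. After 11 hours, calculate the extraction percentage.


41.0217%

Compute the exponent:
-k * t = -0.048 * 11 = -0.528
Remaining concentration:
C = 27.7 * exp(-0.528)
= 27.7 * 0.5897833576
= 16.33699901 g/L
Extracted = 27.7 - 16.33699901 = 11.36300099 g/L
Extraction % = 11.36300099 / 27.7 * 100
= 41.0217%


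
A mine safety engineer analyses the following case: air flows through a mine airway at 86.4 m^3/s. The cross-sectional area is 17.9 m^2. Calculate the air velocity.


4.8268 m/s

Velocity = flow rate / cross-sectional area
= 86.4 / 17.9
= 4.8268 m/s


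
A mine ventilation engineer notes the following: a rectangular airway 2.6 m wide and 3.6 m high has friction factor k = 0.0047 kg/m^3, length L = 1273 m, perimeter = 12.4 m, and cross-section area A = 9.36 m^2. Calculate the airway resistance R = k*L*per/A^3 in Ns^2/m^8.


Compute the numerator:
k * L * per = 0.0047 * 1273 * 12.4
= 74.19044
Compute the denominator:
A^3 = 9.36^3 = 820.025856
Resistance:
R = 74.19044 / 820.025856
= 0.0905 Ns^2/m^8

0.0905 Ns^2/m^8


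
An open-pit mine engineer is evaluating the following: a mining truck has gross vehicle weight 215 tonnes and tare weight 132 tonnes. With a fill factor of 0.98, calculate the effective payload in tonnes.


Maximum payload = gross - tare
= 215 - 132 = 83 tonnes
Effective payload = max payload * fill factor
= 83 * 0.98
= 81.34 tonnes

81.34 tonnes


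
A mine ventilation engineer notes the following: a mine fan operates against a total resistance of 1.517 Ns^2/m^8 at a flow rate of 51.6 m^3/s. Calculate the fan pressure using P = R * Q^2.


4039.1035 Pa

Compute Q^2:
Q^2 = 51.6^2 = 2662.56
Compute pressure:
P = R * Q^2 = 1.517 * 2662.56
= 4039.1035 Pa


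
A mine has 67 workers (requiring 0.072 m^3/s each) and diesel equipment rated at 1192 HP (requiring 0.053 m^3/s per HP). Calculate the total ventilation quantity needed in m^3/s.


Airflow for workers:
Q_people = 67 * 0.072 = 4.824 m^3/s
Airflow for diesel equipment:
Q_diesel = 1192 * 0.053 = 63.176 m^3/s
Total ventilation:
Q_total = 4.824 + 63.176
= 68.0 m^3/s

68.0 m^3/s


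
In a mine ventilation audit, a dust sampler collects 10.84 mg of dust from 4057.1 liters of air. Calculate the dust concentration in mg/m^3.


2.6719 mg/m^3

Convert liters to m^3: 1 m^3 = 1000 L
Concentration = mass / volume * 1000
= 10.84 / 4057.1 * 1000
= 0.00267185921 * 1000
= 2.6719 mg/m^3


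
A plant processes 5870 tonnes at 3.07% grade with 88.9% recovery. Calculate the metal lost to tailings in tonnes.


20.0032 tonnes

Total metal in feed:
= 5870 * 3.07 / 100 = 180.209 tonnes
Metal recovered:
= 180.209 * 88.9 / 100 = 160.205801 tonnes
Metal lost to tailings:
= 180.209 - 160.205801
= 20.0032 tonnes


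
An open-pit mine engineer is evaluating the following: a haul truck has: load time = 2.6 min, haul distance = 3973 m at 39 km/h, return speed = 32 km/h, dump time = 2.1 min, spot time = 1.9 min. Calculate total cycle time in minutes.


Convert haul speed to m/min: 39 * 1000/60 = 650 m/min
Haul time = 3973 / 650 = 6.112307692 min
Convert return speed to m/min: 32 * 1000/60 = 533.3333333 m/min
Return time = 3973 / 533.3333333 = 7.449375 min
Total cycle time:
= 2.6 + 6.112307692 + 2.1 + 7.449375 + 1.9
= 20.1617 min

20.1617 min


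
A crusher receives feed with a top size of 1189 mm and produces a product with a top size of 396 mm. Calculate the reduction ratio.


3.0025

Reduction ratio = feed size / product size
= 1189 / 396
= 3.0025


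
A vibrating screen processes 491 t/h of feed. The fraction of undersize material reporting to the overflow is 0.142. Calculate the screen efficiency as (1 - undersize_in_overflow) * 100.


Screen efficiency = (1 - fraction of undersize in overflow) * 100
= (1 - 0.142) * 100
= 0.858 * 100
= 85.8%

85.8%


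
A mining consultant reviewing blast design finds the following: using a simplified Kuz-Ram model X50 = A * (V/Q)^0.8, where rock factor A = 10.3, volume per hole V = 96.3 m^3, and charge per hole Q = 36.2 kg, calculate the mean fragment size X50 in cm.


22.5305 cm

Compute V/Q:
V/Q = 96.3 / 36.2 = 2.660220994
Raise to the power 0.8:
(V/Q)^0.8 = 2.660220994^0.8 = 2.187430046
Multiply by A:
X50 = 10.3 * 2.187430046
= 22.5305 cm


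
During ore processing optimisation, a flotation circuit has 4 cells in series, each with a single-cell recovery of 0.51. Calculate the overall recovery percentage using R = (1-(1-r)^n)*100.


Complement of single-cell recovery:
1 - r = 1 - 0.51 = 0.49
Raise to power n:
(1 - r)^4 = 0.49^4 = 0.05764801
Overall recovery:
R = (1 - 0.05764801) * 100
= 94.2352%

94.2352%


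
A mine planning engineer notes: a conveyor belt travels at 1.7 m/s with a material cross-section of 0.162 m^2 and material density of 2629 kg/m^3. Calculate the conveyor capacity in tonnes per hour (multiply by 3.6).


Volumetric flow = speed * area
= 1.7 * 0.162 = 0.2754 m^3/s
Mass flow = volumetric * density
= 0.2754 * 2629 = 724.0266 kg/s
Convert to t/h: multiply by 3.6
Capacity = 724.0266 * 3.6
= 2606.4958 t/h

2606.4958 t/h


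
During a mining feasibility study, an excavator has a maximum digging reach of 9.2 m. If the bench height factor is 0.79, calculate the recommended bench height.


Bench height = reach * factor
= 9.2 * 0.79
= 7.268 m

7.268 m


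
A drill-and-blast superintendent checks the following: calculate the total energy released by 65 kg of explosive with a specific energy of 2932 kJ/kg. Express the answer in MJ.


Energy = mass * specific_energy / 1000
= 65 * 2932 / 1000
= 190580 / 1000
= 190.58 MJ

190.58 MJ


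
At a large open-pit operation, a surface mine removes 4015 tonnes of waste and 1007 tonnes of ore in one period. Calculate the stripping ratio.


Stripping ratio = waste tonnage / ore tonnage
= 4015 / 1007
= 3.9871

3.9871


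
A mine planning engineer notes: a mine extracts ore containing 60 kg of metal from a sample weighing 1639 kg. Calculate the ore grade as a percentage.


3.6608%

Ore grade = (metal mass / ore mass) * 100
= (60 / 1639) * 100
= 0.03660768761 * 100
= 3.6608%


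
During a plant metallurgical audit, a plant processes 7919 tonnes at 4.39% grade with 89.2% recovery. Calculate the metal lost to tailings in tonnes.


Total metal in feed:
= 7919 * 4.39 / 100 = 347.6441 tonnes
Metal recovered:
= 347.6441 * 89.2 / 100 = 310.0985372 tonnes
Metal lost to tailings:
= 347.6441 - 310.0985372
= 37.5456 tonnes

37.5456 tonnes


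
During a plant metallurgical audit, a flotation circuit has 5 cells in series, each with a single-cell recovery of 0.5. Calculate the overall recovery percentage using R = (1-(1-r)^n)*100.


96.875%

Complement of single-cell recovery:
1 - r = 1 - 0.5 = 0.5
Raise to power n:
(1 - r)^5 = 0.5^5 = 0.03125
Overall recovery:
R = (1 - 0.03125) * 100
= 96.875%


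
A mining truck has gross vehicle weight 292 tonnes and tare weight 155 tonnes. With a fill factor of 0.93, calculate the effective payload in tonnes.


127.41 tonnes

Maximum payload = gross - tare
= 292 - 155 = 137 tonnes
Effective payload = max payload * fill factor
= 137 * 0.93
= 127.41 tonnes


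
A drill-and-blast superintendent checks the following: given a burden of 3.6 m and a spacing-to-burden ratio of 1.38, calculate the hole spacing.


4.968 m

Spacing = burden * ratio
= 3.6 * 1.38
= 4.968 m


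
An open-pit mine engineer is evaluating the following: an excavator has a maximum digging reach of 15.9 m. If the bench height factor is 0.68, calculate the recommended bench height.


Bench height = reach * factor
= 15.9 * 0.68
= 10.812 m

10.812 m


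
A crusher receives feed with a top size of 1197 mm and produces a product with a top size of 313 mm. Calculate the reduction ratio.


Reduction ratio = feed size / product size
= 1197 / 313
= 3.8243

3.8243


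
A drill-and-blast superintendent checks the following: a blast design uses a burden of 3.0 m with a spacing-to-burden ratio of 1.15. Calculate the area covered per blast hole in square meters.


10.35 m^2

First, find the spacing:
Spacing = burden * ratio = 3.0 * 1.15
= 3.45 m
Then, calculate the area:
Area = burden * spacing = 3.0 * 3.45
= 10.35 m^2


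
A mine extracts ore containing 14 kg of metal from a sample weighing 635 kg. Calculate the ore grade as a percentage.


Ore grade = (metal mass / ore mass) * 100
= (14 / 635) * 100
= 0.02204724409 * 100
= 2.2047%

2.2047%


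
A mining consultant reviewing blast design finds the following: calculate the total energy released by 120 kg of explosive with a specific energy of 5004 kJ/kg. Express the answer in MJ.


600.48 MJ

Energy = mass * specific_energy / 1000
= 120 * 5004 / 1000
= 600480 / 1000
= 600.48 MJ


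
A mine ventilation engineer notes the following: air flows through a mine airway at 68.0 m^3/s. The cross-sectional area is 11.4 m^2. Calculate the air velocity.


Velocity = flow rate / cross-sectional area
= 68.0 / 11.4
= 5.9649 m/s

5.9649 m/s


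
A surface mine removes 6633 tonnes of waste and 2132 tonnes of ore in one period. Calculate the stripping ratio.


3.1112

Stripping ratio = waste tonnage / ore tonnage
= 6633 / 2132
= 3.1112


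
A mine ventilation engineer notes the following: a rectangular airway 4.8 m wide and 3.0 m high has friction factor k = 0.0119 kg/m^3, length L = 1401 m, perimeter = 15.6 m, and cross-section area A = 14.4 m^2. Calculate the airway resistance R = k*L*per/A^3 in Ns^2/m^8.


0.0871 Ns^2/m^8

Compute the numerator:
k * L * per = 0.0119 * 1401 * 15.6
= 260.08164
Compute the denominator:
A^3 = 14.4^3 = 2985.984
Resistance:
R = 260.08164 / 2985.984
= 0.0871 Ns^2/m^8


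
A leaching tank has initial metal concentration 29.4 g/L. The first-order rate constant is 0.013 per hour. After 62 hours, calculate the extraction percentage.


55.3359%

Compute the exponent:
-k * t = -0.013 * 62 = -0.806
Remaining concentration:
C = 29.4 * exp(-0.806)
= 29.4 * 0.4466410621
= 13.13124723 g/L
Extracted = 29.4 - 13.13124723 = 16.26875277 g/L
Extraction % = 16.26875277 / 29.4 * 100
= 55.3359%


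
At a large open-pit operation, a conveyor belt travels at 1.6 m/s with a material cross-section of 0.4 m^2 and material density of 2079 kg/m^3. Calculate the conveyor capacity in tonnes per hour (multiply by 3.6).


4790.016 t/h

Volumetric flow = speed * area
= 1.6 * 0.4 = 0.64 m^3/s
Mass flow = volumetric * density
= 0.64 * 2079 = 1330.56 kg/s
Convert to t/h: multiply by 3.6
Capacity = 1330.56 * 3.6
= 4790.016 t/h


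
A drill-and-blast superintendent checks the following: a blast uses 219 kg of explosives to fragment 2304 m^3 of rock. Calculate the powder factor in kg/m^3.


Powder factor = explosive mass / rock volume
= 219 / 2304
= 0.0951 kg/m^3

0.0951 kg/m^3


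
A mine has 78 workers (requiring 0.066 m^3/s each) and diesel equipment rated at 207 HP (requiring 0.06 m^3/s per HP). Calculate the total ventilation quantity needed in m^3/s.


17.568 m^3/s

Airflow for workers:
Q_people = 78 * 0.066 = 5.148 m^3/s
Airflow for diesel equipment:
Q_diesel = 207 * 0.06 = 12.42 m^3/s
Total ventilation:
Q_total = 5.148 + 12.42
= 17.568 m^3/s


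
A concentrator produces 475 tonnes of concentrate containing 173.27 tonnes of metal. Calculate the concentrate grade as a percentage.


Grade = (metal in concentrate / concentrate mass) * 100
= (173.27 / 475) * 100
= 0.3647789474 * 100
= 36.4779%

36.4779%


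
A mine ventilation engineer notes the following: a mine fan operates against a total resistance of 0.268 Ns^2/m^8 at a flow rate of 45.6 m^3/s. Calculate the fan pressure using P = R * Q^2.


557.2685 Pa

Compute Q^2:
Q^2 = 45.6^2 = 2079.36
Compute pressure:
P = R * Q^2 = 0.268 * 2079.36
= 557.2685 Pa


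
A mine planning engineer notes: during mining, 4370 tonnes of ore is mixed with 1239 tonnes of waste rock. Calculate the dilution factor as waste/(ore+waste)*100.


22.0895%

Total material = ore + waste
= 4370 + 1239 = 5609 tonnes
Dilution = waste / total * 100
= 1239 / 5609 * 100
= 0.2208949902 * 100
= 22.0895%


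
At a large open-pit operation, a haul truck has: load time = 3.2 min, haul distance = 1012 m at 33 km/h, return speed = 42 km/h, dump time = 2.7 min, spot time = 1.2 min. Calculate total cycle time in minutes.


Convert haul speed to m/min: 33 * 1000/60 = 550 m/min
Haul time = 1012 / 550 = 1.84 min
Convert return speed to m/min: 42 * 1000/60 = 700 m/min
Return time = 1012 / 700 = 1.445714286 min
Total cycle time:
= 3.2 + 1.84 + 2.7 + 1.445714286 + 1.2
= 10.3857 min

10.3857 min


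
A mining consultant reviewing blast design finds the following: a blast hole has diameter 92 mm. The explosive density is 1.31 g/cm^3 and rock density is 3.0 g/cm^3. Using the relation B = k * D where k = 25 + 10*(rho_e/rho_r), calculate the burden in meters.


First, compute k:
rho_e / rho_r = 1.31 / 3.0 = 0.4366666667
k = 25 + 10 * 0.4366666667 = 29.36666667
Then, compute burden:
B = k * D / 1000 = 29.36666667 * 92 / 1000
= 2701.733333 / 1000
= 2.7017 m

2.7017 m


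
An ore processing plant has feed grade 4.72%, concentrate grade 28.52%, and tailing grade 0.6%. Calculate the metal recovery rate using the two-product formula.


89.164%

Using the two-product formula:
R = 100 * c * (f - t) / (f * (c - t))
Numerator = 100 * 28.52 * (4.72 - 0.6)
= 100 * 28.52 * 4.12
= 11750.24
Denominator = 4.72 * (28.52 - 0.6)
= 4.72 * 27.92
= 131.7824
R = 11750.24 / 131.7824
= 89.164%


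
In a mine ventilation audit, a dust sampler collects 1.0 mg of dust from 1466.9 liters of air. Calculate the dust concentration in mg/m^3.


0.6817 mg/m^3

Convert liters to m^3: 1 m^3 = 1000 L
Concentration = mass / volume * 1000
= 1.0 / 1466.9 * 1000
= 0.000681709728 * 1000
= 0.6817 mg/m^3


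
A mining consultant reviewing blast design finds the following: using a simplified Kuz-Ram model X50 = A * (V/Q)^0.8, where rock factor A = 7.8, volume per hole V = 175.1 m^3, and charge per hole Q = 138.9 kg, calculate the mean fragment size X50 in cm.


9.3878 cm

Compute V/Q:
V/Q = 175.1 / 138.9 = 1.26061915
Raise to the power 0.8:
(V/Q)^0.8 = 1.26061915^0.8 = 1.203558267
Multiply by A:
X50 = 7.8 * 1.203558267
= 9.3878 cm


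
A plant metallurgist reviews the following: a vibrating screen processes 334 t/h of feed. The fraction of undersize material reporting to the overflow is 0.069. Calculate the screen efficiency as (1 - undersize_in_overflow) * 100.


93.1%

Screen efficiency = (1 - fraction of undersize in overflow) * 100
= (1 - 0.069) * 100
= 0.931 * 100
= 93.1%


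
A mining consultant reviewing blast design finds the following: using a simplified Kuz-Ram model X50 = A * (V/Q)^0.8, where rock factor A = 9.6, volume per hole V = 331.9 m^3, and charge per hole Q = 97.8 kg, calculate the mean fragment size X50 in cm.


25.5156 cm

Compute V/Q:
V/Q = 331.9 / 97.8 = 3.393660532
Raise to the power 0.8:
(V/Q)^0.8 = 3.393660532^0.8 = 2.657876015
Multiply by A:
X50 = 9.6 * 2.657876015
= 25.5156 cm


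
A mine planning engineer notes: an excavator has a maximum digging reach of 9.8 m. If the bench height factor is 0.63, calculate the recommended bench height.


6.174 m

Bench height = reach * factor
= 9.8 * 0.63
= 6.174 m


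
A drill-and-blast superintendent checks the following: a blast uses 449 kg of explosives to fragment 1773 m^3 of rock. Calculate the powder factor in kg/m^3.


Powder factor = explosive mass / rock volume
= 449 / 1773
= 0.2532 kg/m^3

0.2532 kg/m^3


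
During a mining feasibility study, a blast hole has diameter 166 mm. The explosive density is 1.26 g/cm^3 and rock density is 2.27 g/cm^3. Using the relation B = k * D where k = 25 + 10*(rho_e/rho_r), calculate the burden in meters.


5.0714 m

First, compute k:
rho_e / rho_r = 1.26 / 2.27 = 0.5550660793
k = 25 + 10 * 0.5550660793 = 30.55066079
Then, compute burden:
B = k * D / 1000 = 30.55066079 * 166 / 1000
= 5071.409692 / 1000
= 5.0714 m


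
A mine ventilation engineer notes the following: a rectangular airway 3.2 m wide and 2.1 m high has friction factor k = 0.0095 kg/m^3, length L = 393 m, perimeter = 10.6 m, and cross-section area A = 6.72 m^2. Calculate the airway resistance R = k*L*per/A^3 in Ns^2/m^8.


0.1304 Ns^2/m^8

Compute the numerator:
k * L * per = 0.0095 * 393 * 10.6
= 39.5751
Compute the denominator:
A^3 = 6.72^3 = 303.464448
Resistance:
R = 39.5751 / 303.464448
= 0.1304 Ns^2/m^8


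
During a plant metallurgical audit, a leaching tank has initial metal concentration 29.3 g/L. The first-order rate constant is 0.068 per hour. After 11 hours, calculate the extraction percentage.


Compute the exponent:
-k * t = -0.068 * 11 = -0.748
Remaining concentration:
C = 29.3 * exp(-0.748)
= 29.3 * 0.4733122312
= 13.86804837 g/L
Extracted = 29.3 - 13.86804837 = 15.43195163 g/L
Extraction % = 15.43195163 / 29.3 * 100
= 52.6688%

52.6688%
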